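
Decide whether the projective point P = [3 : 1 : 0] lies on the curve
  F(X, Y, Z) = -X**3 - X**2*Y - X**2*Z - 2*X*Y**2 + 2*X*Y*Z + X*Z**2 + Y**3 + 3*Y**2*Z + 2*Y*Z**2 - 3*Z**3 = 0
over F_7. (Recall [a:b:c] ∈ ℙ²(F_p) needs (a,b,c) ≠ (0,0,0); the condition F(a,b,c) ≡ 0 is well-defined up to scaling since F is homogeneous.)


F(3,1,0) ≡ 1 (mod 7); P is NOT on the curve.

Evaluate F(3, 1, 0) term-by-term (mod 7).
  -X**3 ↦ -1·27·1·1 = -27
  -X**2*Y ↦ -1·9·1·1 = -9
  -X**2*Z ↦ -1·9·1·0 = 0
  -2*X*Y**2 ↦ -2·3·1·1 = -6
  2*X*Y*Z ↦ 2·3·1·0 = 0
  X*Z**2 ↦ 1·3·1·0 = 0
  Y**3 ↦ 1·1·1·1 = 1
  3*Y**2*Z ↦ 3·1·1·0 = 0
  2*Y*Z**2 ↦ 2·1·1·0 = 0
  -3*Z**3 ↦ -3·1·1·0 = 0
Sum: F(3, 1, 0) = (-27) + (-9) + (0) + (-6) + (0) + (0) + (1) + (0) + (0) + (0) = -41.
Reducing mod 7: -41 ≡ 1 (mod 7).
Since F(a, b, c) ≡ 1 ≠ 0 (mod 7), P does NOT lie on the curve.


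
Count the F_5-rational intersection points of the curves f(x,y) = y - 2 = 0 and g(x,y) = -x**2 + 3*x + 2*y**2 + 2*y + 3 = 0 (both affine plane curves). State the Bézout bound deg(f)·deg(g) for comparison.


Common zeros: {(0, 2), (3, 2)}; count = 2; Bézout bound = 2.

deg(f) = 1, deg(g) = 2, so Bézout bound = 2.
Scan x ∈ F_5. For each x, list the y ∈ F_5 with f(x, y) ≡ 0 and those with g(x, y) ≡ 0 (mod 5); the common zeros in that column are the intersection.
  x = 0: f ≡ 0 at y ∈ {2}; g ≡ 0 at y ∈ {2}; common: {2}.
  x = 1: f ≡ 0 at y ∈ {2}; g ≡ 0 at y ∈ {0, 4}; common: ∅.
  x = 2: f ≡ 0 at y ∈ {2}; g ≡ 0 at y ∈ {0, 4}; common: ∅.
  x = 3: f ≡ 0 at y ∈ {2}; g ≡ 0 at y ∈ {2}; common: {2}.
  x = 4: f ≡ 0 at y ∈ {2}; g ≡ 0 at y ∈ ∅; common: ∅.
Collecting: common zeros = {(0, 2), (3, 2)}, so the count is 2.
Comparison with the Bézout bound: 2 ≤ 2 = deg(f)·deg(g), as expected for curves with no common component (the bound is attained).


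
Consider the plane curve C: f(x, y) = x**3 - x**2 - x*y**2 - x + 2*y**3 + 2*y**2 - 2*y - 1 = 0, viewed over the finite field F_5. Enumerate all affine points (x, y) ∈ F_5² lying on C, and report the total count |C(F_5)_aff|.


Affine F_5-points: {(0, 3), (1, 3)}; count = 2.

For each of the 25 pairs (x, y) ∈ F_5², evaluate f(x, y) mod 5. Record the zeros.
  x = 0: [0↦4, 1↦1, 2↦4, 3↦0, 4↦1]  zeros at y ∈ {3}
  x = 1: [0↦3, 1↦4, 2↦4, 3↦0, 4↦4]  zeros at y ∈ {3}
  x = 2: [0↦1, 1↦1, 2↦3, 3↦4, 4↦1]  zeros at y ∈ ∅
  x = 3: [0↦4, 1↦3, 2↦2, 3↦3, 4↦3]  zeros at y ∈ ∅
  x = 4: [0↦3, 1↦1, 2↦2, 3↦3, 4↦1]  zeros at y ∈ ∅
Collecting zeros: affine points = {(0, 3), (1, 3)}.
Total count |C(F_5)_aff| = 2.


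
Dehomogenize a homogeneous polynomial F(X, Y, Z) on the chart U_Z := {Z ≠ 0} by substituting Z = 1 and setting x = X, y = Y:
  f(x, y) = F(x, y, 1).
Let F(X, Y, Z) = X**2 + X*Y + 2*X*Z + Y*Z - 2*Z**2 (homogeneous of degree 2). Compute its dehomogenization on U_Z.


f(x, y) = x**2 + x*y + 2*x + y - 2

On U_Z we set Z = 1. Each monomial c·X^i·Y^j·Z^k in F becomes c·x^i·y^j·1^k = c·x^i·y^j.
Substituting Z = 1: F(X, Y, 1) = x**2 + x*y + 2*x + y - 2.
Note: deg(f) ≤ deg(F) = 2; strict inequality happens when F is divisible by Z (lost terms).


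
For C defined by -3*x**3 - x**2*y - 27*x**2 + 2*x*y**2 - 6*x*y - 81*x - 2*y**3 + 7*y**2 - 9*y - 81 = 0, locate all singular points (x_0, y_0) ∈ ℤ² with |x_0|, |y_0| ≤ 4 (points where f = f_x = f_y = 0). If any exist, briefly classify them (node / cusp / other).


Singular points: {(-3, 0)}; classification: cusp.

Compute partial derivatives:
  f_x = -9*x**2 - 2*x*y - 54*x + 2*y**2 - 6*y - 81.
  f_y = -x**2 + 4*x*y - 6*x - 6*y**2 + 14*y - 9.
Scan x_0 ∈ {−4, ..., 4}. For each x_0, f_y(x_0, y) is a polynomial in y; find its integer roots y ∈ {−4, ..., 4}, then test f_x and f at those candidates.
  x = -4: f_y(-4, y) = -6*y**2 - 2*y - 1; no integer root y with |y| ≤ 4.
  x = -3: f_y(-3, y) = -6*y**2 + 2*y; vanishes at y ∈ {0}. (-3, 0): f_x = 0, f = 0 — SINGULAR.
  x = -2: f_y(-2, y) = -6*y**2 + 6*y - 1; no integer root y with |y| ≤ 4.
  x = -1: f_y(-1, y) = -6*y**2 + 10*y - 4; vanishes at y ∈ {1}. (-1, 1): f_x = -38 ≠ 0.
  x = 0: f_y(0, y) = -6*y**2 + 14*y - 9; no integer root y with |y| ≤ 4.
  x = 1: f_y(1, y) = -6*y**2 + 18*y - 16; no integer root y with |y| ≤ 4.
  x = 2: f_y(2, y) = -6*y**2 + 22*y - 25; no integer root y with |y| ≤ 4.
  x = 3: f_y(3, y) = -6*y**2 + 26*y - 36; no integer root y with |y| ≤ 4.
  x = 4: f_y(4, y) = -6*y**2 + 30*y - 49; no integer root y with |y| ≤ 4.
Only singular point on the grid: (-3, 0).
Classify: substitute x = -3 + u, y = 0 + v and expand: f = -3*u**3 - u**2*v + 2*u*v**2 - 2*v**3 + v**2.
No constant or linear terms (consistent with a singular point). Quadratic part: v**2. Cubic part: -3*u**3 - u**2*v + 2*u*v**2 - 2*v**3.
The quadratic part v**2 is a perfect square, so there is a single (double) tangent line v = 0, i.e. y = 0. Restricting the cubic part to that line (v = 0) leaves -3*u**3 ≠ 0, so f is not divisible by v and the branch is v² ≈ 3*u**3 to lowest order — this is a cusp.
Classification: cusp.


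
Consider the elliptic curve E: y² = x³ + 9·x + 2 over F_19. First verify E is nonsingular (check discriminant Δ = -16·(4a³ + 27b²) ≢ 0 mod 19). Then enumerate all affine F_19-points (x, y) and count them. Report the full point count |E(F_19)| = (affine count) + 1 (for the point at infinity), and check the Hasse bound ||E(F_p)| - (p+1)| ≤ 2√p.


Affine points = {(2, 3), (2, 16), (4, 8), (4, 11), (5, 1), (5, 18), (6, 5), (6, 14), (7, 3), (7, 16), (8, 4), (8, 15), (10, 3), (10, 16), (11, 8), (11, 11), (13, 6), (13, 13), (15, 4), (15, 15), (16, 9), (16, 10), (18, 7), (18, 12)}; affine count = 24; |E(F_19)| = 25.

Discriminant check: Δ ∝ 4a³ + 27b² = 4·9³ + 27·2² = 4·729 + 27·4 ≡ 3 (mod 19). Nonzero ⇒ E is nonsingular.
For each x ∈ F_19, compute rhs = x³ + 9·x + 2 mod 19, then count y ∈ F_19 with y² ≡ rhs.
  x = 0: rhs = 2, matching y values: none (0 points).
  x = 1: rhs = 12, matching y values: none (0 points).
  x = 2: rhs = 9, matching y values: 3, 16 (2 points).
  x = 3: rhs = 18, matching y values: none (0 points).
  x = 4: rhs = 7, matching y values: 8, 11 (2 points).
  x = 5: rhs = 1, matching y values: 1, 18 (2 points).
  x = 6: rhs = 6, matching y values: 5, 14 (2 points).
  x = 7: rhs = 9, matching y values: 3, 16 (2 points).
  x = 8: rhs = 16, matching y values: 4, 15 (2 points).
  x = 9: rhs = 14, matching y values: none (0 points).
  x = 10: rhs = 9, matching y values: 3, 16 (2 points).
  x = 11: rhs = 7, matching y values: 8, 11 (2 points).
  x = 12: rhs = 14, matching y values: none (0 points).
  x = 13: rhs = 17, matching y values: 6, 13 (2 points).
  x = 14: rhs = 3, matching y values: none (0 points).
  x = 15: rhs = 16, matching y values: 4, 15 (2 points).
  x = 16: rhs = 5, matching y values: 9, 10 (2 points).
  x = 17: rhs = 14, matching y values: none (0 points).
  x = 18: rhs = 11, matching y values: 7, 12 (2 points).
Total affine count: 24.
Full point count |E(F_19)| = 24 + 1 = 25.
Hasse bound: |25 − (19+1)| = |5| = 5 ≤ 2√19 ≈ 8.7178 ✓.


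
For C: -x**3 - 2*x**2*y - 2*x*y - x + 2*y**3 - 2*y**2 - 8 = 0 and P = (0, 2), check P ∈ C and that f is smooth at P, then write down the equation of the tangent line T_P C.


Tangent line at P: -5*x + 16*y - 32 = 0.

Step 1: f(0, 2) = 0, so P lies on C.
Step 2: partial derivatives
  f_x(x, y) = -3*x**2 - 4*x*y - 2*y - 1, f_y(x, y) = -2*x**2 - 2*x + 6*y**2 - 4*y.
  f_x(P) = -5, f_y(P) = 16 (gradient nonzero, so P is smooth).
Step 3: tangent line at P: -5·(x − 0) + 16·(y − 2) = 0.
Expanding: -5*x + 16*y - 32 = 0.


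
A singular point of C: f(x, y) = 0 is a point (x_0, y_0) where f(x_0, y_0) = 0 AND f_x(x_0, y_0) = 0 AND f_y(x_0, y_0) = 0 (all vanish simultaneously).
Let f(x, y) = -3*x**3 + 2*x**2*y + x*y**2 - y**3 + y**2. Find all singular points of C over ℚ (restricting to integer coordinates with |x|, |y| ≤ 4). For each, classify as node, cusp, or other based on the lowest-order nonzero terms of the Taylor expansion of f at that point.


Singular points: {(0, 0)}; classification: cusp.

Compute partial derivatives:
  f_x = -9*x**2 + 4*x*y + y**2.
  f_y = 2*x**2 + 2*x*y - 3*y**2 + 2*y.
Scan x_0 ∈ {−4, ..., 4}. For each x_0, f_y(x_0, y) is a polynomial in y; find its integer roots y ∈ {−4, ..., 4}, then test f_x and f at those candidates.
  x = -4: f_y(-4, y) = -3*y**2 - 6*y + 32; no integer root y with |y| ≤ 4.
  x = -3: f_y(-3, y) = -3*y**2 - 4*y + 18; no integer root y with |y| ≤ 4.
  x = -2: f_y(-2, y) = -3*y**2 - 2*y + 8; vanishes at y ∈ {-2}. (-2, -2): f_x = -16 ≠ 0.
  x = -1: f_y(-1, y) = 2 - 3*y**2; no integer root y with |y| ≤ 4.
  x = 0: f_y(0, y) = -3*y**2 + 2*y; vanishes at y ∈ {0}. (0, 0): f_x = 0, f = 0 — SINGULAR.
  x = 1: f_y(1, y) = -3*y**2 + 4*y + 2; no integer root y with |y| ≤ 4.
  x = 2: f_y(2, y) = -3*y**2 + 6*y + 8; no integer root y with |y| ≤ 4.
  x = 3: f_y(3, y) = -3*y**2 + 8*y + 18; no integer root y with |y| ≤ 4.
  x = 4: f_y(4, y) = -3*y**2 + 10*y + 32; vanishes at y ∈ {-2}. (4, -2): f_x = -172 ≠ 0.
Only singular point on the grid: (0, 0).
Classify: substitute x = 0 + u, y = 0 + v and expand: f = -3*u**3 + 2*u**2*v + u*v**2 - v**3 + v**2.
No constant or linear terms (consistent with a singular point). Quadratic part: v**2. Cubic part: -3*u**3 + 2*u**2*v + u*v**2 - v**3.
The quadratic part v**2 is a perfect square, so there is a single (double) tangent line v = 0, i.e. y = 0. Restricting the cubic part to that line (v = 0) leaves -3*u**3 ≠ 0, so f is not divisible by v and the branch is v² ≈ 3*u**3 to lowest order — this is a cusp.
Classification: cusp.


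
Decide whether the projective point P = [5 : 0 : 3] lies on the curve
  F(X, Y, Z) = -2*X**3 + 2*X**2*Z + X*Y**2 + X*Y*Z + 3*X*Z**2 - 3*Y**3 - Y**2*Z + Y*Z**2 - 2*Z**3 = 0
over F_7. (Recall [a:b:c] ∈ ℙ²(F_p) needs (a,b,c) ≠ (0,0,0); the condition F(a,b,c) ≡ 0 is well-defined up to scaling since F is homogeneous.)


F(5,0,3) ≡ 2 (mod 7); P is NOT on the curve.

Evaluate F(5, 0, 3) term-by-term (mod 7).
  -2*X**3 ↦ -2·125·1·1 = -250
  2*X**2*Z ↦ 2·25·1·3 = 150
  X*Y**2 ↦ 1·5·0·1 = 0
  X*Y*Z ↦ 1·5·0·3 = 0
  3*X*Z**2 ↦ 3·5·1·9 = 135
  -3*Y**3 ↦ -3·1·0·1 = 0
  -Y**2*Z ↦ -1·1·0·3 = 0
  Y*Z**2 ↦ 1·1·0·9 = 0
  -2*Z**3 ↦ -2·1·1·27 = -54
Sum: F(5, 0, 3) = (-250) + (150) + (0) + (0) + (135) + (0) + (0) + (0) + (-54) = -19.
Reducing mod 7: -19 ≡ 2 (mod 7).
Since F(a, b, c) ≡ 2 ≠ 0 (mod 7), P does NOT lie on the curve.


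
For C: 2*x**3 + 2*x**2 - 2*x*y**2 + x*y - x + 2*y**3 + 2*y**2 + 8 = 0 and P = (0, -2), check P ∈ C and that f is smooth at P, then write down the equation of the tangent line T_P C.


Tangent line at P: -11*x + 16*y + 32 = 0.

Step 1: f(0, -2) = 0, so P lies on C.
Step 2: partial derivatives
  f_x(x, y) = 6*x**2 + 4*x - 2*y**2 + y - 1, f_y(x, y) = -4*x*y + x + 6*y**2 + 4*y.
  f_x(P) = -11, f_y(P) = 16 (gradient nonzero, so P is smooth).
Step 3: tangent line at P: -11·(x − 0) + 16·(y − -2) = 0.
Expanding: -11*x + 16*y + 32 = 0.


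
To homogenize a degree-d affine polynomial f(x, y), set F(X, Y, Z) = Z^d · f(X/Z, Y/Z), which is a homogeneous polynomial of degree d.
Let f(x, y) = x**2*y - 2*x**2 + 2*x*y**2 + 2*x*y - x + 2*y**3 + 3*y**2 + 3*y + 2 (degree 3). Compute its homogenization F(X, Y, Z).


F(X, Y, Z) = X**2*Y - 2*X**2*Z + 2*X*Y**2 + 2*X*Y*Z - X*Z**2 + 2*Y**3 + 3*Y**2*Z + 3*Y*Z**2 + 2*Z**3

deg(f) = 3.
Substitute x = X/Z, y = Y/Z into f, then multiply by Z^3.
  monomial 1·x^2·y^1 ↦ 1·X^2·Y^1·Z^0.
  monomial -2·x^2·y^0 ↦ -2·X^2·Y^0·Z^1.
  monomial 2·x^1·y^2 ↦ 2·X^1·Y^2·Z^0.
  monomial 2·x^1·y^1 ↦ 2·X^1·Y^1·Z^1.
  monomial -1·x^1·y^0 ↦ -1·X^1·Y^0·Z^2.
  monomial 2·x^0·y^3 ↦ 2·X^0·Y^3·Z^0.
  monomial 3·x^0·y^2 ↦ 3·X^0·Y^2·Z^1.
  monomial 3·x^0·y^1 ↦ 3·X^0·Y^1·Z^2.
  monomial 2·x^0·y^0 ↦ 2·X^0·Y^0·Z^3.
Collecting: F(X, Y, Z) = X**2*Y - 2*X**2*Z + 2*X*Y**2 + 2*X*Y*Z - X*Z**2 + 2*Y**3 + 3*Y**2*Z + 3*Y*Z**2 + 2*Z**3.


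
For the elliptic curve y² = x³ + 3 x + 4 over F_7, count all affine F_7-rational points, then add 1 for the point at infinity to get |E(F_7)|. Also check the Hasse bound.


Affine points = {(0, 2), (0, 5), (1, 1), (1, 6), (2, 2), (2, 5), (5, 2), (5, 5), (6, 0)}; affine count = 9; |E(F_7)| = 10.

Discriminant check: Δ ∝ 4a³ + 27b² = 4·3³ + 27·4² = 4·27 + 27·16 ≡ 1 (mod 7). Nonzero ⇒ E is nonsingular.
For each x ∈ F_7, compute rhs = x³ + 3·x + 4 mod 7, then count y ∈ F_7 with y² ≡ rhs.
  x = 0: rhs = 4, matching y values: 2, 5 (2 points).
  x = 1: rhs = 1, matching y values: 1, 6 (2 points).
  x = 2: rhs = 4, matching y values: 2, 5 (2 points).
  x = 3: rhs = 5, matching y values: none (0 points).
  x = 4: rhs = 3, matching y values: none (0 points).
  x = 5: rhs = 4, matching y values: 2, 5 (2 points).
  x = 6: rhs = 0, matching y values: 0 (1 points).
Total affine count: 9.
Full point count |E(F_7)| = 9 + 1 = 10.
Hasse bound: |10 − (7+1)| = |2| = 2 ≤ 2√7 ≈ 5.2915 ✓.


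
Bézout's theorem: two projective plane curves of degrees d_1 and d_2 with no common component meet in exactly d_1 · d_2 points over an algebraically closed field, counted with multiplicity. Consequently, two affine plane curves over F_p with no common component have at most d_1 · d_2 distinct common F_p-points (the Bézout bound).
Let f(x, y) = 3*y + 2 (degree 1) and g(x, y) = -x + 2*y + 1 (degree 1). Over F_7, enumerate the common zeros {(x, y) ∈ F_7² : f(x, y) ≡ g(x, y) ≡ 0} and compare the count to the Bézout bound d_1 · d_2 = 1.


Common zeros: {(2, 4)}; count = 1; Bézout bound = 1.

deg(f) = 1, deg(g) = 1, so Bézout bound = 1.
Scan x ∈ F_7. For each x, list the y ∈ F_7 with f(x, y) ≡ 0 and those with g(x, y) ≡ 0 (mod 7); the common zeros in that column are the intersection.
  x = 0: f ≡ 0 at y ∈ {4}; g ≡ 0 at y ∈ {3}; common: ∅.
  x = 1: f ≡ 0 at y ∈ {4}; g ≡ 0 at y ∈ {0}; common: ∅.
  x = 2: f ≡ 0 at y ∈ {4}; g ≡ 0 at y ∈ {4}; common: {4}.
  x = 3: f ≡ 0 at y ∈ {4}; g ≡ 0 at y ∈ {1}; common: ∅.
  x = 4: f ≡ 0 at y ∈ {4}; g ≡ 0 at y ∈ {5}; common: ∅.
  x = 5: f ≡ 0 at y ∈ {4}; g ≡ 0 at y ∈ {2}; common: ∅.
  x = 6: f ≡ 0 at y ∈ {4}; g ≡ 0 at y ∈ {6}; common: ∅.
Collecting: common zeros = {(2, 4)}, so the count is 1.
Comparison with the Bézout bound: 1 ≤ 1 = deg(f)·deg(g), as expected for curves with no common component (the bound is attained).


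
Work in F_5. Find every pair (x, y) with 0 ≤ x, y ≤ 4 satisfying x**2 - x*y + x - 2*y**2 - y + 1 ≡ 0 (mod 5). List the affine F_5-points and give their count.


Affine F_5-points: {(0, 3), (0, 4), (2, 3), (3, 4)}; count = 4.

For each of the 25 pairs (x, y) ∈ F_5², evaluate f(x, y) mod 5. Record the zeros.
  x = 0: [0↦1, 1↦3, 2↦1, 3↦0, 4↦0]  zeros at y ∈ {3, 4}
  x = 1: [0↦3, 1↦4, 2↦1, 3↦4, 4↦3]  zeros at y ∈ ∅
  x = 2: [0↦2, 1↦2, 2↦3, 3↦0, 4↦3]  zeros at y ∈ {3}
  x = 3: [0↦3, 1↦2, 2↦2, 3↦3, 4↦0]  zeros at y ∈ {4}
  x = 4: [0↦1, 1↦4, 2↦3, 3↦3, 4↦4]  zeros at y ∈ ∅
Collecting zeros: affine points = {(0, 3), (0, 4), (2, 3), (3, 4)}.
Total count |C(F_5)_aff| = 4.


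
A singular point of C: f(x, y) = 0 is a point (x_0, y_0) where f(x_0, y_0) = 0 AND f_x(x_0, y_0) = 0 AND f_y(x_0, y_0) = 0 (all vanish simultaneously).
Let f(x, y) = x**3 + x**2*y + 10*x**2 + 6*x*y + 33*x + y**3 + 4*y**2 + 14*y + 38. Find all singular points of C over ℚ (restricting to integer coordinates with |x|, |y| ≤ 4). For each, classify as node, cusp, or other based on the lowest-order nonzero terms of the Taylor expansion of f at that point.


Singular points: {(-3, -1)}; classification: cusp.

Compute partial derivatives:
  f_x = 3*x**2 + 2*x*y + 20*x + 6*y + 33.
  f_y = x**2 + 6*x + 3*y**2 + 8*y + 14.
Scan x_0 ∈ {−4, ..., 4}. For each x_0, f_y(x_0, y) is a polynomial in y; find its integer roots y ∈ {−4, ..., 4}, then test f_x and f at those candidates.
  x = -4: f_y(-4, y) = 3*y**2 + 8*y + 6; no integer root y with |y| ≤ 4.
  x = -3: f_y(-3, y) = 3*y**2 + 8*y + 5; vanishes at y ∈ {-1}. (-3, -1): f_x = 0, f = 0 — SINGULAR.
  x = -2: f_y(-2, y) = 3*y**2 + 8*y + 6; no integer root y with |y| ≤ 4.
  x = -1: f_y(-1, y) = 3*y**2 + 8*y + 9; no integer root y with |y| ≤ 4.
  x = 0: f_y(0, y) = 3*y**2 + 8*y + 14; no integer root y with |y| ≤ 4.
  x = 1: f_y(1, y) = 3*y**2 + 8*y + 21; no integer root y with |y| ≤ 4.
  x = 2: f_y(2, y) = 3*y**2 + 8*y + 30; no integer root y with |y| ≤ 4.
  x = 3: f_y(3, y) = 3*y**2 + 8*y + 41; no integer root y with |y| ≤ 4.
  x = 4: f_y(4, y) = 3*y**2 + 8*y + 54; no integer root y with |y| ≤ 4.
Only singular point on the grid: (-3, -1).
Classify: substitute x = -3 + u, y = -1 + v and expand: f = u**3 + u**2*v + v**3 + v**2.
No constant or linear terms (consistent with a singular point). Quadratic part: v**2. Cubic part: u**3 + u**2*v + v**3.
The quadratic part v**2 is a perfect square, so there is a single (double) tangent line v = 0, i.e. y = -1. Restricting the cubic part to that line (v = 0) leaves u**3 ≠ 0, so f is not divisible by v and the branch is v² ≈ -u**3 to lowest order — this is a cusp.
Classification: cusp.


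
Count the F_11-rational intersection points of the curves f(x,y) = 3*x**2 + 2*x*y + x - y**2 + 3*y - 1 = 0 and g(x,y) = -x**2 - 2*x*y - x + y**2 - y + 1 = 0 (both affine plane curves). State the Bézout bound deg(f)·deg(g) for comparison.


Common zeros: ∅; count = 0; Bézout bound = 4.

deg(f) = 2, deg(g) = 2, so Bézout bound = 4.
Scan x ∈ F_11. For each x, list the y ∈ F_11 with f(x, y) ≡ 0 and those with g(x, y) ≡ 0 (mod 11); the common zeros in that column are the intersection.
  x = 0: f ≡ 0 at y ∈ {5, 9}; g ≡ 0 at y ∈ ∅; common: ∅.
  x = 1: f ≡ 0 at y ∈ {7, 9}; g ≡ 0 at y ∈ ∅; common: ∅.
  x = 2: f ≡ 0 at y ∈ ∅; g ≡ 0 at y ∈ {2, 3}; common: ∅.
  x = 3: f ≡ 0 at y ∈ ∅; g ≡ 0 at y ∈ {0, 7}; common: ∅.
  x = 4: f ≡ 0 at y ∈ ∅; g ≡ 0 at y ∈ {2, 7}; common: ∅.
  x = 5: f ≡ 0 at y ∈ {6, 7}; g ≡ 0 at y ∈ ∅; common: ∅.
  x = 6: f ≡ 0 at y ∈ ∅; g ≡ 0 at y ∈ {4, 9}; common: ∅.
  x = 7: f ≡ 0 at y ∈ ∅; g ≡ 0 at y ∈ {0, 4}; common: ∅.
  x = 8: f ≡ 0 at y ∈ ∅; g ≡ 0 at y ∈ {8, 9}; common: ∅.
  x = 9: f ≡ 0 at y ∈ {4, 6}; g ≡ 0 at y ∈ ∅; common: ∅.
  x = 10: f ≡ 0 at y ∈ {4, 8}; g ≡ 0 at y ∈ ∅; common: ∅.
Collecting: common zeros = ∅, so the count is 0.
Comparison with the Bézout bound: 0 ≤ 4 = deg(f)·deg(g), as expected for curves with no common component (the affine F_11-count falls short of the bound because intersections may lie at infinity, over extension fields, or carry multiplicity).


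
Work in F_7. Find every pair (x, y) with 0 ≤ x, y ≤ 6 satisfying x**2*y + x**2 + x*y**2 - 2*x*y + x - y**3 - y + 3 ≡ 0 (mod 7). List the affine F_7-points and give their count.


Affine F_7-points: {(0, 2), (1, 5), (2, 2), (3, 3), (3, 4), (4, 6), (5, 4)}; count = 7.

For each of the 49 pairs (x, y) ∈ F_7², evaluate f(x, y) mod 7. Record the zeros.
  x = 0: [0↦3, 1↦1, 2↦0, 3↦1, 4↦5, 5↦6, 6↦5]  zeros at y ∈ {2}
  x = 1: [0↦5, 1↦3, 2↦4, 3↦2, 4↦5, 5↦0, 6↦2]  zeros at y ∈ {5}
  x = 2: [0↦2, 1↦2, 2↦0, 3↦4, 4↦1, 5↦6, 6↦6]  zeros at y ∈ {2}
  x = 3: [0↦1, 1↦5, 2↦2, 3↦0, 4↦0, 5↦3, 6↦3]  zeros at y ∈ {3, 4}
  x = 4: [0↦2, 1↦5, 2↦3, 3↦4, 4↦2, 5↦5, 6↦0]  zeros at y ∈ {6}
  x = 5: [0↦5, 1↦2, 2↦3, 3↦2, 4↦0, 5↦5, 6↦4]  zeros at y ∈ {4}
  x = 6: [0↦3, 1↦3, 2↦2, 3↦1, 4↦1, 5↦3, 6↦1]  zeros at y ∈ ∅
Collecting zeros: affine points = {(0, 2), (1, 5), (2, 2), (3, 3), (3, 4), (4, 6), (5, 4)}.
Total count |C(F_7)_aff| = 7.


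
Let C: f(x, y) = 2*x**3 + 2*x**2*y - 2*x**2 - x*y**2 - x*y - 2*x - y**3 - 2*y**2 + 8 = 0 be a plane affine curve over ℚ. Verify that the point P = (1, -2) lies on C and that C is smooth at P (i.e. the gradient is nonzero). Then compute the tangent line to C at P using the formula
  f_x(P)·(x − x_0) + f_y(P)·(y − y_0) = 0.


Tangent line at P: -10*x + y + 12 = 0.

Step 1: f(1, -2) = 0, so P lies on C.
Step 2: partial derivatives
  f_x(x, y) = 6*x**2 + 4*x*y - 4*x - y**2 - y - 2, f_y(x, y) = 2*x**2 - 2*x*y - x - 3*y**2 - 4*y.
  f_x(P) = -10, f_y(P) = 1 (gradient nonzero, so P is smooth).
Step 3: tangent line at P: -10·(x − 1) + 1·(y − -2) = 0.
Expanding: -10*x + y + 12 = 0.


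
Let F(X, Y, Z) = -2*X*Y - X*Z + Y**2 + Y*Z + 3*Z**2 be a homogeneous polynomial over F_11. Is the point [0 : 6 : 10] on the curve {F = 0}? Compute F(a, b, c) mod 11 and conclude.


F(0,6,10) ≡ 0 (mod 11); P is on the curve.

Evaluate F(0, 6, 10) term-by-term (mod 11).
  -2*X*Y ↦ -2·0·6·1 = 0
  -X*Z ↦ -1·0·1·10 = 0
  Y**2 ↦ 1·1·36·1 = 36
  Y*Z ↦ 1·1·6·10 = 60
  3*Z**2 ↦ 3·1·1·100 = 300
Sum: F(0, 6, 10) = (0) + (0) + (36) + (60) + (300) = 396.
Reducing mod 11: 396 ≡ 0 (mod 11).
Since F(a, b, c) ≡ 0 (mod 11), P lies on the curve.


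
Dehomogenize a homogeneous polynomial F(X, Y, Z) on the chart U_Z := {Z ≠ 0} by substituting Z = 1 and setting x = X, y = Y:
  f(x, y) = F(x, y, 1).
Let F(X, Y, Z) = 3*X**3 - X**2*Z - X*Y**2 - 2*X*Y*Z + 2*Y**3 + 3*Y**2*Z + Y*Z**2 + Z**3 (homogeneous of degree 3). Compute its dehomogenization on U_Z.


f(x, y) = 3*x**3 - x**2 - x*y**2 - 2*x*y + 2*y**3 + 3*y**2 + y + 1

On U_Z we set Z = 1. Each monomial c·X^i·Y^j·Z^k in F becomes c·x^i·y^j·1^k = c·x^i·y^j.
Substituting Z = 1: F(X, Y, 1) = 3*x**3 - x**2 - x*y**2 - 2*x*y + 2*y**3 + 3*y**2 + y + 1.
Note: deg(f) ≤ deg(F) = 3; strict inequality happens when F is divisible by Z (lost terms).


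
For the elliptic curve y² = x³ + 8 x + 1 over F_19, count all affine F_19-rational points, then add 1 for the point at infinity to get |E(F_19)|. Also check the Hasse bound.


Affine points = {(0, 1), (0, 18), (2, 5), (2, 14), (7, 1), (7, 18), (8, 8), (8, 11), (9, 2), (9, 17), (10, 6), (10, 13), (12, 1), (12, 18), (14, 8), (14, 11), (15, 0), (16, 8), (16, 11), (18, 7), (18, 12)}; affine count = 21; |E(F_19)| = 22.

Discriminant check: Δ ∝ 4a³ + 27b² = 4·8³ + 27·1² = 4·512 + 27·1 ≡ 4 (mod 19). Nonzero ⇒ E is nonsingular.
For each x ∈ F_19, compute rhs = x³ + 8·x + 1 mod 19, then count y ∈ F_19 with y² ≡ rhs.
  x = 0: rhs = 1, matching y values: 1, 18 (2 points).
  x = 1: rhs = 10, matching y values: none (0 points).
  x = 2: rhs = 6, matching y values: 5, 14 (2 points).
  x = 3: rhs = 14, matching y values: none (0 points).
  x = 4: rhs = 2, matching y values: none (0 points).
  x = 5: rhs = 14, matching y values: none (0 points).
  x = 6: rhs = 18, matching y values: none (0 points).
  x = 7: rhs = 1, matching y values: 1, 18 (2 points).
  x = 8: rhs = 7, matching y values: 8, 11 (2 points).
  x = 9: rhs = 4, matching y values: 2, 17 (2 points).
  x = 10: rhs = 17, matching y values: 6, 13 (2 points).
  x = 11: rhs = 14, matching y values: none (0 points).
  x = 12: rhs = 1, matching y values: 1, 18 (2 points).
  x = 13: rhs = 3, matching y values: none (0 points).
  x = 14: rhs = 7, matching y values: 8, 11 (2 points).
  x = 15: rhs = 0, matching y values: 0 (1 points).
  x = 16: rhs = 7, matching y values: 8, 11 (2 points).
  x = 17: rhs = 15, matching y values: none (0 points).
  x = 18: rhs = 11, matching y values: 7, 12 (2 points).
Total affine count: 21.
Full point count |E(F_19)| = 21 + 1 = 22.
Hasse bound: |22 − (19+1)| = |2| = 2 ≤ 2√19 ≈ 8.7178 ✓.


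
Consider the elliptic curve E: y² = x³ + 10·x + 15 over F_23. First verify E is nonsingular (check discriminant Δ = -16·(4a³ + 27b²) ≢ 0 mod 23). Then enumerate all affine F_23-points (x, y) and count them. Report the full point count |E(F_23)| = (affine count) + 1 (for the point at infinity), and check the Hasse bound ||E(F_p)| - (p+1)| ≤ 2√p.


Affine points = {(1, 7), (1, 16), (3, 7), (3, 16), (4, 2), (4, 21), (5, 11), (5, 12), (8, 3), (8, 20), (9, 11), (9, 12), (12, 0), (14, 1), (14, 22), (16, 4), (16, 19), (18, 1), (18, 22), (19, 7), (19, 16), (20, 2), (20, 21), (22, 2), (22, 21)}; affine count = 25; |E(F_23)| = 26.

Discriminant check: Δ ∝ 4a³ + 27b² = 4·10³ + 27·15² = 4·1000 + 27·225 ≡ 1 (mod 23). Nonzero ⇒ E is nonsingular.
For each x ∈ F_23, compute rhs = x³ + 10·x + 15 mod 23, then count y ∈ F_23 with y² ≡ rhs.
  x = 0: rhs = 15, matching y values: none (0 points).
  x = 1: rhs = 3, matching y values: 7, 16 (2 points).
  x = 2: rhs = 20, matching y values: none (0 points).
  x = 3: rhs = 3, matching y values: 7, 16 (2 points).
  x = 4: rhs = 4, matching y values: 2, 21 (2 points).
  x = 5: rhs = 6, matching y values: 11, 12 (2 points).
  x = 6: rhs = 15, matching y values: none (0 points).
  x = 7: rhs = 14, matching y values: none (0 points).
  x = 8: rhs = 9, matching y values: 3, 20 (2 points).
  x = 9: rhs = 6, matching y values: 11, 12 (2 points).
  x = 10: rhs = 11, matching y values: none (0 points).
  x = 11: rhs = 7, matching y values: none (0 points).
  x = 12: rhs = 0, matching y values: 0 (1 points).
  x = 13: rhs = 19, matching y values: none (0 points).
  x = 14: rhs = 1, matching y values: 1, 22 (2 points).
  x = 15: rhs = 21, matching y values: none (0 points).
  x = 16: rhs = 16, matching y values: 4, 19 (2 points).
  x = 17: rhs = 15, matching y values: none (0 points).
  x = 18: rhs = 1, matching y values: 1, 22 (2 points).
  x = 19: rhs = 3, matching y values: 7, 16 (2 points).
  x = 20: rhs = 4, matching y values: 2, 21 (2 points).
  x = 21: rhs = 10, matching y values: none (0 points).
  x = 22: rhs = 4, matching y values: 2, 21 (2 points).
Total affine count: 25.
Full point count |E(F_23)| = 25 + 1 = 26.
Hasse bound: |26 − (23+1)| = |2| = 2 ≤ 2√23 ≈ 9.5917 ✓.


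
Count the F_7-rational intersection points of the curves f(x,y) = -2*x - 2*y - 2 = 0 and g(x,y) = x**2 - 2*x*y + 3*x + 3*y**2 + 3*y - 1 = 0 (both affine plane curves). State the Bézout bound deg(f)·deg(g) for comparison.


Common zeros: {(3, 3), (5, 1)}; count = 2; Bézout bound = 2.

deg(f) = 1, deg(g) = 2, so Bézout bound = 2.
Scan x ∈ F_7. For each x, list the y ∈ F_7 with f(x, y) ≡ 0 and those with g(x, y) ≡ 0 (mod 7); the common zeros in that column are the intersection.
  x = 0: f ≡ 0 at y ∈ {6}; g ≡ 0 at y ∈ {3}; common: ∅.
  x = 1: f ≡ 0 at y ∈ {5}; g ≡ 0 at y ∈ {1}; common: ∅.
  x = 2: f ≡ 0 at y ∈ {4}; g ≡ 0 at y ∈ ∅; common: ∅.
  x = 3: f ≡ 0 at y ∈ {3}; g ≡ 0 at y ∈ {3, 5}; common: {3}.
  x = 4: f ≡ 0 at y ∈ {2}; g ≡ 0 at y ∈ {5, 6}; common: ∅.
  x = 5: f ≡ 0 at y ∈ {1}; g ≡ 0 at y ∈ {1, 6}; common: {1}.
  x = 6: f ≡ 0 at y ∈ {0}; g ≡ 0 at y ∈ ∅; common: ∅.
Collecting: common zeros = {(3, 3), (5, 1)}, so the count is 2.
Comparison with the Bézout bound: 2 ≤ 2 = deg(f)·deg(g), as expected for curves with no common component (the bound is attained).


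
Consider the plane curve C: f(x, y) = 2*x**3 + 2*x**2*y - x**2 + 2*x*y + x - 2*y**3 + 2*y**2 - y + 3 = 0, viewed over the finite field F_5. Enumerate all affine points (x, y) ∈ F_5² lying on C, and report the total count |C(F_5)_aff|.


Affine F_5-points: {(1, 0), (2, 4), (4, 3)}; count = 3.

For each of the 25 pairs (x, y) ∈ F_5², evaluate f(x, y) mod 5. Record the zeros.
  x = 0: [0↦3, 1↦2, 2↦3, 3↦4, 4↦3]  zeros at y ∈ ∅
  x = 1: [0↦0, 1↦3, 2↦3, 3↦3, 4↦1]  zeros at y ∈ {0}
  x = 2: [0↦2, 1↦3, 2↦1, 3↦4, 4↦0]  zeros at y ∈ {4}
  x = 3: [0↦1, 1↦4, 2↦4, 3↦4, 4↦2]  zeros at y ∈ ∅
  x = 4: [0↦4, 1↦3, 2↦4, 3↦0, 4↦4]  zeros at y ∈ {3}
Collecting zeros: affine points = {(1, 0), (2, 4), (4, 3)}.
Total count |C(F_5)_aff| = 3.


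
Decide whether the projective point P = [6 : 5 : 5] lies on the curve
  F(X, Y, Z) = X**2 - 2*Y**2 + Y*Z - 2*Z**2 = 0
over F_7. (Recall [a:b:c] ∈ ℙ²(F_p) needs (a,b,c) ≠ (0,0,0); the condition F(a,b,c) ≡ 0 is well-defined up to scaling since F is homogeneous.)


F(6,5,5) ≡ 3 (mod 7); P is NOT on the curve.

Evaluate F(6, 5, 5) term-by-term (mod 7).
  X**2 ↦ 1·36·1·1 = 36
  -2*Y**2 ↦ -2·1·25·1 = -50
  Y*Z ↦ 1·1·5·5 = 25
  -2*Z**2 ↦ -2·1·1·25 = -50
Sum: F(6, 5, 5) = (36) + (-50) + (25) + (-50) = -39.
Reducing mod 7: -39 ≡ 3 (mod 7).
Since F(a, b, c) ≡ 3 ≠ 0 (mod 7), P does NOT lie on the curve.


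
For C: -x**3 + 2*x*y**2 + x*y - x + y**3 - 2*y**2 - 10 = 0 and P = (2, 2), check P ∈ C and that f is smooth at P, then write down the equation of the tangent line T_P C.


Tangent line at P: -3*x + 22*y - 38 = 0.

Step 1: f(2, 2) = 0, so P lies on C.
Step 2: partial derivatives
  f_x(x, y) = -3*x**2 + 2*y**2 + y - 1, f_y(x, y) = 4*x*y + x + 3*y**2 - 4*y.
  f_x(P) = -3, f_y(P) = 22 (gradient nonzero, so P is smooth).
Step 3: tangent line at P: -3·(x − 2) + 22·(y − 2) = 0.
Expanding: -3*x + 22*y - 38 = 0.


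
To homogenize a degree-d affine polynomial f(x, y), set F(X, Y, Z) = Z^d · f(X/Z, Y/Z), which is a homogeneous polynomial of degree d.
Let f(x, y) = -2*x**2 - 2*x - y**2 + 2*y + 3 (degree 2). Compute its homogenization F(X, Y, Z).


F(X, Y, Z) = -2*X**2 - 2*X*Z - Y**2 + 2*Y*Z + 3*Z**2

deg(f) = 2.
Substitute x = X/Z, y = Y/Z into f, then multiply by Z^2.
  monomial -2·x^2·y^0 ↦ -2·X^2·Y^0·Z^0.
  monomial -2·x^1·y^0 ↦ -2·X^1·Y^0·Z^1.
  monomial -1·x^0·y^2 ↦ -1·X^0·Y^2·Z^0.
  monomial 2·x^0·y^1 ↦ 2·X^0·Y^1·Z^1.
  monomial 3·x^0·y^0 ↦ 3·X^0·Y^0·Z^2.
Collecting: F(X, Y, Z) = -2*X**2 - 2*X*Z - Y**2 + 2*Y*Z + 3*Z**2.


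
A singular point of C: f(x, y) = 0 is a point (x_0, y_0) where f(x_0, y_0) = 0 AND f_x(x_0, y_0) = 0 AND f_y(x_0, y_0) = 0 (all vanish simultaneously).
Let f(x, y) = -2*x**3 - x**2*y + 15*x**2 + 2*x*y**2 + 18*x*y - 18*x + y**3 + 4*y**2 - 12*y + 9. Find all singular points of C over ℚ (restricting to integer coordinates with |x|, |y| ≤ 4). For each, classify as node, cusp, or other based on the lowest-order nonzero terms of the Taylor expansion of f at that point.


Singular points: {(3, -3)}; classification: cusp.

Compute partial derivatives:
  f_x = -6*x**2 - 2*x*y + 30*x + 2*y**2 + 18*y - 18.
  f_y = -x**2 + 4*x*y + 18*x + 3*y**2 + 8*y - 12.
Scan x_0 ∈ {−4, ..., 4}. For each x_0, f_y(x_0, y) is a polynomial in y; find its integer roots y ∈ {−4, ..., 4}, then test f_x and f at those candidates.
  x = -4: f_y(-4, y) = 3*y**2 - 8*y - 100; no integer root y with |y| ≤ 4.
  x = -3: f_y(-3, y) = 3*y**2 - 4*y - 75; no integer root y with |y| ≤ 4.
  x = -2: f_y(-2, y) = 3*y**2 - 52; no integer root y with |y| ≤ 4.
  x = -1: f_y(-1, y) = 3*y**2 + 4*y - 31; no integer root y with |y| ≤ 4.
  x = 0: f_y(0, y) = 3*y**2 + 8*y - 12; no integer root y with |y| ≤ 4.
  x = 1: f_y(1, y) = 3*y**2 + 12*y + 5; no integer root y with |y| ≤ 4.
  x = 2: f_y(2, y) = 3*y**2 + 16*y + 20; vanishes at y ∈ {-2}. (2, -2): f_x = -2 ≠ 0.
  x = 3: f_y(3, y) = 3*y**2 + 20*y + 33; vanishes at y ∈ {-3}. (3, -3): f_x = 0, f = 0 — SINGULAR.
  x = 4: f_y(4, y) = 3*y**2 + 24*y + 44; no integer root y with |y| ≤ 4.
Only singular point on the grid: (3, -3).
Classify: substitute x = 3 + u, y = -3 + v and expand: f = -2*u**3 - u**2*v + 2*u*v**2 + v**3 + v**2.
No constant or linear terms (consistent with a singular point). Quadratic part: v**2. Cubic part: -2*u**3 - u**2*v + 2*u*v**2 + v**3.
The quadratic part v**2 is a perfect square, so there is a single (double) tangent line v = 0, i.e. y = -3. Restricting the cubic part to that line (v = 0) leaves -2*u**3 ≠ 0, so f is not divisible by v and the branch is v² ≈ 2*u**3 to lowest order — this is a cusp.
Classification: cusp.


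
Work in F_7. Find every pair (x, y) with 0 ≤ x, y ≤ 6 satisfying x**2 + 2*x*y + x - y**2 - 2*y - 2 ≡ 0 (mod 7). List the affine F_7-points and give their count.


Affine F_7-points: {(1, 0), (3, 2), (5, 0), (5, 1), (6, 1), (6, 2)}; count = 6.

For each of the 49 pairs (x, y) ∈ F_7², evaluate f(x, y) mod 7. Record the zeros.
  x = 0: [0↦5, 1↦2, 2↦4, 3↦4, 4↦2, 5↦5, 6↦6]  zeros at y ∈ ∅
  x = 1: [0↦0, 1↦6, 2↦3, 3↦5, 4↦5, 5↦3, 6↦6]  zeros at y ∈ {0}
  x = 2: [0↦4, 1↦5, 2↦4, 3↦1, 4↦3, 5↦3, 6↦1]  zeros at y ∈ ∅
  x = 3: [0↦3, 1↦6, 2↦0, 3↦6, 4↦3, 5↦5, 6↦5]  zeros at y ∈ {2}
  x = 4: [0↦4, 1↦2, 2↦5, 3↦6, 4↦5, 5↦2, 6↦4]  zeros at y ∈ ∅
  x = 5: [0↦0, 1↦0, 2↦5, 3↦1, 4↦2, 5↦1, 6↦5]  zeros at y ∈ {0, 1}
  x = 6: [0↦5, 1↦0, 2↦0, 3↦5, 4↦1, 5↦2, 6↦1]  zeros at y ∈ {1, 2}
Collecting zeros: affine points = {(1, 0), (3, 2), (5, 0), (5, 1), (6, 1), (6, 2)}.
Total count |C(F_7)_aff| = 6.


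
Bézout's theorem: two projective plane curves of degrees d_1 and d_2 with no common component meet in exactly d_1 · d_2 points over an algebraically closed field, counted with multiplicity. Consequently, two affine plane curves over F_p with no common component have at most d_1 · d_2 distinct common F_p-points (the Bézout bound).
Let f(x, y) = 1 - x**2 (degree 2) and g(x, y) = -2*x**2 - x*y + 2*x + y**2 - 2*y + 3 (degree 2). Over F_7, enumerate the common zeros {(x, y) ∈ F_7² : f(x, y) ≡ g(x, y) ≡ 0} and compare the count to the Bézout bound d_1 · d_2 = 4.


Common zeros: {(1, 4), (1, 6)}; count = 2; Bézout bound = 4.

deg(f) = 2, deg(g) = 2, so Bézout bound = 4.
Scan x ∈ F_7. For each x, list the y ∈ F_7 with f(x, y) ≡ 0 and those with g(x, y) ≡ 0 (mod 7); the common zeros in that column are the intersection.
  x = 0: f ≡ 0 at y ∈ ∅; g ≡ 0 at y ∈ ∅; common: ∅.
  x = 1: f ≡ 0 at y ∈ {0, 1, 2, 3, 4, 5, 6}; g ≡ 0 at y ∈ {4, 6}; common: {4, 6}.
  x = 2: f ≡ 0 at y ∈ ∅; g ≡ 0 at y ∈ ∅; common: ∅.
  x = 3: f ≡ 0 at y ∈ ∅; g ≡ 0 at y ∈ ∅; common: ∅.
  x = 4: f ≡ 0 at y ∈ ∅; g ≡ 0 at y ∈ {0, 6}; common: ∅.
  x = 5: f ≡ 0 at y ∈ ∅; g ≡ 0 at y ∈ {3, 4}; common: ∅.
  x = 6: f ≡ 0 at y ∈ {0, 1, 2, 3, 4, 5, 6}; g ≡ 0 at y ∈ ∅; common: ∅.
Collecting: common zeros = {(1, 4), (1, 6)}, so the count is 2.
Comparison with the Bézout bound: 2 ≤ 4 = deg(f)·deg(g), as expected for curves with no common component (the affine F_7-count falls short of the bound because intersections may lie at infinity, over extension fields, or carry multiplicity).


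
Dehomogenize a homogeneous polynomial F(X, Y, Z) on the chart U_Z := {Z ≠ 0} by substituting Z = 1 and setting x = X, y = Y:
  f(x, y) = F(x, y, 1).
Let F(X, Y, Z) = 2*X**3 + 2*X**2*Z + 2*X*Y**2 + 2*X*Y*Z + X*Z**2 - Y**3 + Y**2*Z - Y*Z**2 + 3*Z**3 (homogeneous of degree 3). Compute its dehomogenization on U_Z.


f(x, y) = 2*x**3 + 2*x**2 + 2*x*y**2 + 2*x*y + x - y**3 + y**2 - y + 3

On U_Z we set Z = 1. Each monomial c·X^i·Y^j·Z^k in F becomes c·x^i·y^j·1^k = c·x^i·y^j.
Substituting Z = 1: F(X, Y, 1) = 2*x**3 + 2*x**2 + 2*x*y**2 + 2*x*y + x - y**3 + y**2 - y + 3.
Note: deg(f) ≤ deg(F) = 3; strict inequality happens when F is divisible by Z (lost terms).


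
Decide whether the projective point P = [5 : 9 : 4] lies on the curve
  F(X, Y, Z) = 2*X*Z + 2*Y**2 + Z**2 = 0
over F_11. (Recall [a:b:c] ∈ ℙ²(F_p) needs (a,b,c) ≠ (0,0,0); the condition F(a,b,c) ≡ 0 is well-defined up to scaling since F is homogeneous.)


F(5,9,4) ≡ 9 (mod 11); P is NOT on the curve.

Evaluate F(5, 9, 4) term-by-term (mod 11).
  2*X*Z ↦ 2·5·1·4 = 40
  2*Y**2 ↦ 2·1·81·1 = 162
  Z**2 ↦ 1·1·1·16 = 16
Sum: F(5, 9, 4) = (40) + (162) + (16) = 218.
Reducing mod 11: 218 ≡ 9 (mod 11).
Since F(a, b, c) ≡ 9 ≠ 0 (mod 11), P does NOT lie on the curve.


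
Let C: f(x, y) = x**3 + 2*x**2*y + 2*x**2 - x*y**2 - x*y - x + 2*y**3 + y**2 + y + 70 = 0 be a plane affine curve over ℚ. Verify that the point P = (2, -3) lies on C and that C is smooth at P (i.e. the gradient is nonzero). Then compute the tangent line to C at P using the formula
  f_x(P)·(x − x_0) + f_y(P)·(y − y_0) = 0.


Tangent line at P: -11*x + 67*y + 223 = 0.

Step 1: f(2, -3) = 0, so P lies on C.
Step 2: partial derivatives
  f_x(x, y) = 3*x**2 + 4*x*y + 4*x - y**2 - y - 1, f_y(x, y) = 2*x**2 - 2*x*y - x + 6*y**2 + 2*y + 1.
  f_x(P) = -11, f_y(P) = 67 (gradient nonzero, so P is smooth).
Step 3: tangent line at P: -11·(x − 2) + 67·(y − -3) = 0.
Expanding: -11*x + 67*y + 223 = 0.


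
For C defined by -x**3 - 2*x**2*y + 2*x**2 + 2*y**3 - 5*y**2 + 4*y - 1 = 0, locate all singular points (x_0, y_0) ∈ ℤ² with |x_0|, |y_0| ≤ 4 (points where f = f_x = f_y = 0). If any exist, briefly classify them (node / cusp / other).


Singular points: {(0, 1)}; classification: cusp.

Compute partial derivatives:
  f_x = -3*x**2 - 4*x*y + 4*x.
  f_y = -2*x**2 + 6*y**2 - 10*y + 4.
Scan x_0 ∈ {−4, ..., 4}. For each x_0, f_y(x_0, y) is a polynomial in y; find its integer roots y ∈ {−4, ..., 4}, then test f_x and f at those candidates.
  x = -4: f_y(-4, y) = 6*y**2 - 10*y - 28; no integer root y with |y| ≤ 4.
  x = -3: f_y(-3, y) = 6*y**2 - 10*y - 14; no integer root y with |y| ≤ 4.
  x = -2: f_y(-2, y) = 6*y**2 - 10*y - 4; vanishes at y ∈ {2}. (-2, 2): f_x = -4 ≠ 0.
  x = -1: f_y(-1, y) = 6*y**2 - 10*y + 2; no integer root y with |y| ≤ 4.
  x = 0: f_y(0, y) = 6*y**2 - 10*y + 4; vanishes at y ∈ {1}. (0, 1): f_x = 0, f = 0 — SINGULAR.
  x = 1: f_y(1, y) = 6*y**2 - 10*y + 2; no integer root y with |y| ≤ 4.
  x = 2: f_y(2, y) = 6*y**2 - 10*y - 4; vanishes at y ∈ {2}. (2, 2): f_x = -20 ≠ 0.
  x = 3: f_y(3, y) = 6*y**2 - 10*y - 14; no integer root y with |y| ≤ 4.
  x = 4: f_y(4, y) = 6*y**2 - 10*y - 28; no integer root y with |y| ≤ 4.
Only singular point on the grid: (0, 1).
Classify: substitute x = 0 + u, y = 1 + v and expand: f = -u**3 - 2*u**2*v + 2*v**3 + v**2.
No constant or linear terms (consistent with a singular point). Quadratic part: v**2. Cubic part: -u**3 - 2*u**2*v + 2*v**3.
The quadratic part v**2 is a perfect square, so there is a single (double) tangent line v = 0, i.e. y = 1. Restricting the cubic part to that line (v = 0) leaves -u**3 ≠ 0, so f is not divisible by v and the branch is v² ≈ u**3 to lowest order — this is a cusp.
Classification: cusp.


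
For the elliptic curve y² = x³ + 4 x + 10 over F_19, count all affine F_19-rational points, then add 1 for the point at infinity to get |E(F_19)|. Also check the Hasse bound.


Affine points = {(2, 8), (2, 11), (3, 7), (3, 12), (7, 1), (7, 18), (10, 9), (10, 10), (11, 6), (11, 13), (12, 0), (13, 6), (13, 13), (14, 6), (14, 13), (15, 5), (15, 14), (16, 3), (16, 16), (18, 9), (18, 10)}; affine count = 21; |E(F_19)| = 22.

Discriminant check: Δ ∝ 4a³ + 27b² = 4·4³ + 27·10² = 4·64 + 27·100 ≡ 11 (mod 19). Nonzero ⇒ E is nonsingular.
For each x ∈ F_19, compute rhs = x³ + 4·x + 10 mod 19, then count y ∈ F_19 with y² ≡ rhs.
  x = 0: rhs = 10, matching y values: none (0 points).
  x = 1: rhs = 15, matching y values: none (0 points).
  x = 2: rhs = 7, matching y values: 8, 11 (2 points).
  x = 3: rhs = 11, matching y values: 7, 12 (2 points).
  x = 4: rhs = 14, matching y values: none (0 points).
  x = 5: rhs = 3, matching y values: none (0 points).
  x = 6: rhs = 3, matching y values: none (0 points).
  x = 7: rhs = 1, matching y values: 1, 18 (2 points).
  x = 8: rhs = 3, matching y values: none (0 points).
  x = 9: rhs = 15, matching y values: none (0 points).
  x = 10: rhs = 5, matching y values: 9, 10 (2 points).
  x = 11: rhs = 17, matching y values: 6, 13 (2 points).
  x = 12: rhs = 0, matching y values: 0 (1 points).
  x = 13: rhs = 17, matching y values: 6, 13 (2 points).
  x = 14: rhs = 17, matching y values: 6, 13 (2 points).
  x = 15: rhs = 6, matching y values: 5, 14 (2 points).
  x = 16: rhs = 9, matching y values: 3, 16 (2 points).
  x = 17: rhs = 13, matching y values: none (0 points).
  x = 18: rhs = 5, matching y values: 9, 10 (2 points).
Total affine count: 21.
Full point count |E(F_19)| = 21 + 1 = 22.
Hasse bound: |22 − (19+1)| = |2| = 2 ≤ 2√19 ≈ 8.7178 ✓.


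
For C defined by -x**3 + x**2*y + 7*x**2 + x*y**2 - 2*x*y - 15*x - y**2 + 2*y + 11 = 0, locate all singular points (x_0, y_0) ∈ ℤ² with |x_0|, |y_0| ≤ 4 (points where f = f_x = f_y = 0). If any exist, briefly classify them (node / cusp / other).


Singular points: {(2, -1)}; classification: cusp.

Compute partial derivatives:
  f_x = -3*x**2 + 2*x*y + 14*x + y**2 - 2*y - 15.
  f_y = x**2 + 2*x*y - 2*x - 2*y + 2.
Scan x_0 ∈ {−4, ..., 4}. For each x_0, f_y(x_0, y) is a polynomial in y; find its integer roots y ∈ {−4, ..., 4}, then test f_x and f at those candidates.
  x = -4: f_y(-4, y) = 26 - 10*y; no integer root y with |y| ≤ 4.
  x = -3: f_y(-3, y) = 17 - 8*y; no integer root y with |y| ≤ 4.
  x = -2: f_y(-2, y) = 10 - 6*y; no integer root y with |y| ≤ 4.
  x = -1: f_y(-1, y) = 5 - 4*y; no integer root y with |y| ≤ 4.
  x = 0: f_y(0, y) = 2 - 2*y; vanishes at y ∈ {1}. (0, 1): f_x = -16 ≠ 0.
  x = 1: f_y(1, y) = 1; no integer root y with |y| ≤ 4.
  x = 2: f_y(2, y) = 2*y + 2; vanishes at y ∈ {-1}. (2, -1): f_x = 0, f = 0 — SINGULAR.
  x = 3: f_y(3, y) = 4*y + 5; no integer root y with |y| ≤ 4.
  x = 4: f_y(4, y) = 6*y + 10; no integer root y with |y| ≤ 4.
Only singular point on the grid: (2, -1).
Classify: substitute x = 2 + u, y = -1 + v and expand: f = -u**3 + u**2*v + u*v**2 + v**2.
No constant or linear terms (consistent with a singular point). Quadratic part: v**2. Cubic part: -u**3 + u**2*v + u*v**2.
The quadratic part v**2 is a perfect square, so there is a single (double) tangent line v = 0, i.e. y = -1. Restricting the cubic part to that line (v = 0) leaves -u**3 ≠ 0, so f is not divisible by v and the branch is v² ≈ u**3 to lowest order — this is a cusp.
Classification: cusp.
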